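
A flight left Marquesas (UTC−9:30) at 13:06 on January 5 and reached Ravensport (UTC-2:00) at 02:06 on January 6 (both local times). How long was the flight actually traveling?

5 hours 30 minutes

Departure in UTC: 13:06 + 9:30 = 22:36 on Jan 5.
Arrival in UTC: 02:06 + 2:00 = 04:06 on Jan 6.
Elapsed = 04:06 − 22:36 (+1 day) = 5 hours 30 minutes.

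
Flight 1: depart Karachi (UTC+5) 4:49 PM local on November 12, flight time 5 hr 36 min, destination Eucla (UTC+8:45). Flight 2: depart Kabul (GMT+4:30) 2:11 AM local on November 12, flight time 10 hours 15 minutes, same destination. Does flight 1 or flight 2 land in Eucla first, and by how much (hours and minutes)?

Flight 1 in UTC: 4:49 PM − 5:00 = 11:49 AM on Nov 12.
+5 hours 36 minutes → arrive 5:25 PM UTC on Nov 12.
Flight 2 in UTC: 2:11 AM − 4:30 = 9:41 PM on Nov 11.
+10 hours 15 minutes → arrive 7:56 AM UTC on Nov 12.
Flight 2 lands earlier by 9 hours 29 minutes.

the second, by 9 hours 29 minutes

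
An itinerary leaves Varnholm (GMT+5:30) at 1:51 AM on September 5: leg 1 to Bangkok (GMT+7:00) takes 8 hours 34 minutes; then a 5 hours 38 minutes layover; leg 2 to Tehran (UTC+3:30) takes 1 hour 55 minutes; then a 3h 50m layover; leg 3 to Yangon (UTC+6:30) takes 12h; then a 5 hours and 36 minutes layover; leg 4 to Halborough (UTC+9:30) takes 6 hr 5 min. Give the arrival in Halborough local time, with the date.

1:29 AM on September 7

Convert departure to UTC: 1:51 AM − 5:30 = 8:21 PM UTC on Sep 4.
Add 8 hours and 34 minutes leg 1 → 4:55 AM UTC (Sep 5).
Add 5 hours and 38 minutes layover in Bangkok → 10:33 AM UTC.
Add 1 hour and 55 minutes leg 2 → 12:28 PM UTC.
Add 3 hours and 50 minutes layover in Tehran → 4:18 PM UTC.
Add 12 hours leg 3 → 4:18 AM UTC (Sep 6).
Add 5 hours 36 minutes layover in Yangon → 9:54 AM UTC.
Add 6 hours 5 minutes leg 4 → 3:59 PM UTC.
Halborough is UTC+9:30, so local arrival = 3:59 PM + 9:30 = 1:29 AM on Sep 7.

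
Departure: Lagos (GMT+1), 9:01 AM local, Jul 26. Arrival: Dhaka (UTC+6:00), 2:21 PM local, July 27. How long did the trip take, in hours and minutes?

Dhaka is 5:00 ahead of Lagos.
Clock-face elapsed time (ignoring zones) is 29 hours 20 minutes.
Actual elapsed = 29 hours 20 minutes − 5:00 = 24 hours 20 minutes.

24 hours 20 minutes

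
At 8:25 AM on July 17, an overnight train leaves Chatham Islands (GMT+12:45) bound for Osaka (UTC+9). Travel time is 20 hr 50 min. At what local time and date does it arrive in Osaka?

Convert departure to UTC: 8:25 AM − 12:45 = 7:40 PM UTC on Jul 16.
Add 20 hours and 50 minutes travel time → 4:30 PM UTC (Jul 17).
Osaka is UTC+9:00, so local arrival = 4:30 PM + 9:00 = 1:30 AM on Jul 18.

1:30 AM on Jul 18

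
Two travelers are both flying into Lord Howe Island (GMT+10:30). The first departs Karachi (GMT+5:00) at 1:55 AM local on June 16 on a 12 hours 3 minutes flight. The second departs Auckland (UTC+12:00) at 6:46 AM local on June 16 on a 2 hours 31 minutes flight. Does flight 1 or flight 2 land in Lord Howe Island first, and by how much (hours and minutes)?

the second, by 11 hours 41 minutes

Flight 1 in UTC: 1:55 AM − 5:00 = 8:55 PM on Jun 15.
+12 hours 3 minutes → arrive 8:58 AM UTC on Jun 16.
Flight 2 in UTC: 6:46 AM − 12:00 = 6:46 PM on Jun 15.
+2 hours 31 minutes → arrive 9:17 PM UTC on Jun 15.
Flight 2 lands earlier by 11 hours 41 minutes.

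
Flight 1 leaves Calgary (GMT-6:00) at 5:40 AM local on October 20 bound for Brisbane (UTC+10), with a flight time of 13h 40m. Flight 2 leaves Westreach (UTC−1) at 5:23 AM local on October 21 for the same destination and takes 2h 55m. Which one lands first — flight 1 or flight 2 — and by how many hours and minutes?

the first, by 7 hours 58 minutes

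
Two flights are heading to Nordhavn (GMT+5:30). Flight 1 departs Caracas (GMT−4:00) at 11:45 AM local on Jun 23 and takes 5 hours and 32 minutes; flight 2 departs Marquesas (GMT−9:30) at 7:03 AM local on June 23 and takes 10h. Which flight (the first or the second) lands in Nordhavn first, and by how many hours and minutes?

Flight 1 in UTC: 11:45 AM + 4:00 = 3:45 PM on Jun 23.
+5 hours 32 minutes → arrive 9:17 PM UTC on Jun 23.
Flight 2 in UTC: 7:03 AM + 9:30 = 4:33 PM on Jun 23.
+10 hours → arrive 2:33 AM UTC on Jun 24.
Flight 1 lands earlier by 5 hours 16 minutes.

the first, by 5 hours 16 minutes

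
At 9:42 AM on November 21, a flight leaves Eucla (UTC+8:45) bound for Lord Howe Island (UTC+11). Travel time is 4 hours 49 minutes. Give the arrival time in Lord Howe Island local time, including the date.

4:46 PM on Nov 21

Convert departure to UTC: 9:42 AM − 8:45 = 12:57 AM UTC on Nov 21.
Add 4 hours and 49 minutes travel time → 5:46 AM UTC.
Lord Howe Island is UTC+11:00, so local arrival = 5:46 AM + 11:00 = 4:46 PM on Nov 21.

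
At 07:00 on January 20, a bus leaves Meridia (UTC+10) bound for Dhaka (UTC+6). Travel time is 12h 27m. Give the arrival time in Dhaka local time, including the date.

15:27 on Jan 20

Dhaka is 4:00 behind Meridia.
After 12 hours and 27 minutes it is 19:27 in Meridia.
Shift by the zone difference: 19:27 − 4:00 = 15:27 on Jan 20 in Dhaka.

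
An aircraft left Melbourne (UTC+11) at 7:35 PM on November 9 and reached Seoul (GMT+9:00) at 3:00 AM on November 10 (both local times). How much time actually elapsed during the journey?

9 hours 25 minutes

Departure in UTC: 7:35 PM − 11:00 = 8:35 AM on Nov 9.
Arrival in UTC: 3:00 AM − 9:00 = 6:00 PM on Nov 9.
Elapsed = 6:00 PM − 8:35 AM = 9 hours 25 minutes.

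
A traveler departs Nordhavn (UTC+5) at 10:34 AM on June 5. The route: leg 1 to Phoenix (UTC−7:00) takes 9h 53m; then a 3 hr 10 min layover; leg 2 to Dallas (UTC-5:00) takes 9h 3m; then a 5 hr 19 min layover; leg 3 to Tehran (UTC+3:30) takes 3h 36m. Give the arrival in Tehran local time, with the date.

4:05 PM on June 6

Convert departure to UTC: 10:34 AM − 5:00 = 5:34 AM UTC on Jun 5.
Add 9 hours and 53 minutes leg 1 → 3:27 PM UTC.
Add 3 hours and 10 minutes layover in Phoenix → 6:37 PM UTC.
Add 9 hours 3 minutes leg 2 → 3:40 AM UTC (Jun 6).
Add 5 hours and 19 minutes layover in Dallas → 8:59 AM UTC.
Add 3 hours and 36 minutes leg 3 → 12:35 PM UTC.
Tehran is UTC+3:30, so local arrival = 12:35 PM + 3:30 = 4:05 PM on Jun 6.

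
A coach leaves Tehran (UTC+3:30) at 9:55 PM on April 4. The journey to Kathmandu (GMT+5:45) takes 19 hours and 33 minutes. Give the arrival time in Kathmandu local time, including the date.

7:43 PM on April 5

Convert departure to UTC: 9:55 PM − 3:30 = 6:25 PM UTC on Apr 4.
Add 19 hours 33 minutes travel time → 1:58 PM UTC (Apr 5).
Kathmandu is UTC+5:45, so local arrival = 1:58 PM + 5:45 = 7:43 PM on Apr 5.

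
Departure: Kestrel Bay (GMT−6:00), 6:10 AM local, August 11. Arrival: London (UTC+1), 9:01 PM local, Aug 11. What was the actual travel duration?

Departure in UTC: 6:10 AM + 6:00 = 12:10 PM on Aug 11.
Arrival in UTC: 9:01 PM − 1:00 = 8:01 PM on Aug 11.
Elapsed = 8:01 PM − 12:10 PM = 7 hours 51 minutes.

7 hours 51 minutes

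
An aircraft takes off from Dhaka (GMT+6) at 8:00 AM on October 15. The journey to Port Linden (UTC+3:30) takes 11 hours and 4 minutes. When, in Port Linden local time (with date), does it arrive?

4:34 PM on October 15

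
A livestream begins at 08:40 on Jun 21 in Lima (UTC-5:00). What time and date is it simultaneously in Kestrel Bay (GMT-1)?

12:40 on June 21

Kestrel Bay is 4:00 ahead of Lima.
Shift by the zone difference: 08:40 + 4:00 = 12:40 on Jun 21 in Kestrel Bay.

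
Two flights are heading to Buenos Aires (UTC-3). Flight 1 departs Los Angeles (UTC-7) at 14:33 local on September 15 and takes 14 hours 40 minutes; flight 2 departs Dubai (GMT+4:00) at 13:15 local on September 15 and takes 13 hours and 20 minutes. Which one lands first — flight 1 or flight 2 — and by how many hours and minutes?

the second, by 13 hours 38 minutes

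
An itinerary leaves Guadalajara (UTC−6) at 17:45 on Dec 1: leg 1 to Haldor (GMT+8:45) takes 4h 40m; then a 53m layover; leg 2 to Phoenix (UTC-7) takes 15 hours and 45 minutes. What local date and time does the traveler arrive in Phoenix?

14:03 on Dec 2

Convert departure to UTC: 17:45 + 6:00 = 23:45 UTC on Dec 1.
Add 4 hours 40 minutes leg 1 → 04:25 UTC (Dec 2).
Add 53 minutes layover in Haldor → 05:18 UTC.
Add 15 hours and 45 minutes leg 2 → 21:03 UTC.
Phoenix is UTC−7:00, so local arrival = 21:03 − 7:00 = 14:03 on Dec 2.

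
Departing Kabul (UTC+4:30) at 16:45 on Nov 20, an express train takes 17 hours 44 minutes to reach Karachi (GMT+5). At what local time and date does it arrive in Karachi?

Convert departure to UTC: 16:45 − 4:30 = 12:15 UTC on Nov 20.
Add 17 hours and 44 minutes travel time → 05:59 UTC (Nov 21).
Karachi is UTC+5:00, so local arrival = 05:59 + 5:00 = 10:59 on Nov 21.

10:59 on November 21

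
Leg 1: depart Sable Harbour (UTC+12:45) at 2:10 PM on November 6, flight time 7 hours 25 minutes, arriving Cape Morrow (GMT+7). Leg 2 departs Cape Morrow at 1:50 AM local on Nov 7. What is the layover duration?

10 hours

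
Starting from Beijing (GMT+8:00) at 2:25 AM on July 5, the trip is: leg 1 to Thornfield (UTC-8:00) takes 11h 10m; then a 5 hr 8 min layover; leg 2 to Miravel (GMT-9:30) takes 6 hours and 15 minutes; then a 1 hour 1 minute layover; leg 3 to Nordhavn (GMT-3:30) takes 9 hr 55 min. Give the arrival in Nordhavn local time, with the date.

Convert departure to UTC: 2:25 AM − 8:00 = 6:25 PM UTC on Jul 4.
Add 11 hours 10 minutes leg 1 → 5:35 AM UTC (Jul 5).
Add 5 hours and 8 minutes layover in Thornfield → 10:43 AM UTC.
Add 6 hours and 15 minutes leg 2 → 4:58 PM UTC.
Add 1 hour and 1 minute layover in Miravel → 5:59 PM UTC.
Add 9 hours and 55 minutes leg 3 → 3:54 AM UTC (Jul 6).
Nordhavn is UTC−3:30, so local arrival = 3:54 AM − 3:30 = 12:24 AM on Jul 6.

12:24 AM on July 6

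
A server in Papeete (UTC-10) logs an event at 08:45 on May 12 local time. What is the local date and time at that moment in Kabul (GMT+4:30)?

Kabul is 14:30 ahead of Papeete.
Shift by the zone difference: 08:45 + 14:30 = 23:15 on May 12 in Kabul.

23:15 on May 12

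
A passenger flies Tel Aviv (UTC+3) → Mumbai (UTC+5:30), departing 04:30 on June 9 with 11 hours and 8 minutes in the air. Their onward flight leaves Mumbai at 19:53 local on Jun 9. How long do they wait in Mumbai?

Convert departure to UTC: 04:30 − 3:00 = 01:30 UTC on Jun 9.
Add 11 hours 8 minutes flight time → 12:38 UTC.
Mumbai is UTC+5:30, so local arrival = 12:38 + 5:30 = 18:08 on Jun 9.
Layover = 19:53 − 18:08 = 1 hour 45 minutes.

1 hour 45 minutes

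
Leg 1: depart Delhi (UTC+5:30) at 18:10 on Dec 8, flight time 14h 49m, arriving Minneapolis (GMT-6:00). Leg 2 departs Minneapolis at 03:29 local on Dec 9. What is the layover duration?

6 hours

Convert departure to UTC: 18:10 − 5:30 = 12:40 UTC on Dec 8.
Add 14 hours 49 minutes flight time → 03:29 UTC (Dec 9).
Minneapolis is UTC−6:00, so local arrival = 03:29 − 6:00 = 21:29 on Dec 8.
Layover = 03:29 − 21:29 (+1 day) = 6 hours.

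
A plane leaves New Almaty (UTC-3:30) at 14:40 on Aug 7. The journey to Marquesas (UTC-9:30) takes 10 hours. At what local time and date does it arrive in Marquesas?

Convert departure to UTC: 14:40 + 3:30 = 18:10 UTC on Aug 7.
Add 10 hours travel time → 04:10 UTC (Aug 8).
Marquesas is UTC−9:30, so local arrival = 04:10 − 9:30 = 18:40 on Aug 7.

18:40 on Aug 7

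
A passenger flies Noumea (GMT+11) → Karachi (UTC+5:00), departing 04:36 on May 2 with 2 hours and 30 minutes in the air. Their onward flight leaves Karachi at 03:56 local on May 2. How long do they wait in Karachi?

2 hours 50 minutes

Convert departure to UTC: 04:36 − 11:00 = 17:36 UTC on May 1.
Add 2 hours 30 minutes flight time → 20:06 UTC.
Karachi is UTC+5:00, so local arrival = 20:06 + 5:00 = 01:06 on May 2.
Layover = 03:56 − 01:06 = 2 hours 50 minutes.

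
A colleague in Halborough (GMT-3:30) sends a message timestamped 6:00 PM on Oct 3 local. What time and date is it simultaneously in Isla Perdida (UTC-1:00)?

In UTC: 6:00 PM + 3:30 = 9:30 PM on Oct 3.
Isla Perdida is UTC−1:00: 9:30 PM − 1:00 = 8:30 PM on Oct 3.

8:30 PM on October 3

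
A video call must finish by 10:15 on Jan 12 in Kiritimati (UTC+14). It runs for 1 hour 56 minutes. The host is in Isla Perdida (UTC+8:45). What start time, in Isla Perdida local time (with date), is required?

Target end time in UTC: 10:15 − 14:00 = 20:15 on Jan 11.
Subtract 1 hour and 56 minutes → start 18:19 UTC on Jan 11.
Isla Perdida is UTC+8:45: 18:19 + 8:45 = 03:04 on Jan 12.

03:04 on January 12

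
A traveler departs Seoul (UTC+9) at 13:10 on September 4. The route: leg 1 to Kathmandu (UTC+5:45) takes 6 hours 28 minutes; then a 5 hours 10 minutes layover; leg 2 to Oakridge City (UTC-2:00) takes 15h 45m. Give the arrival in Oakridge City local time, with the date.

Convert departure to UTC: 13:10 − 9:00 = 04:10 UTC on Sep 4.
Add 6 hours 28 minutes leg 1 → 10:38 UTC.
Add 5 hours and 10 minutes layover in Kathmandu → 15:48 UTC.
Add 15 hours and 45 minutes leg 2 → 07:33 UTC (Sep 5).
Oakridge City is UTC−2:00, so local arrival = 07:33 − 2:00 = 05:33 on Sep 5.

05:33 on Sep 5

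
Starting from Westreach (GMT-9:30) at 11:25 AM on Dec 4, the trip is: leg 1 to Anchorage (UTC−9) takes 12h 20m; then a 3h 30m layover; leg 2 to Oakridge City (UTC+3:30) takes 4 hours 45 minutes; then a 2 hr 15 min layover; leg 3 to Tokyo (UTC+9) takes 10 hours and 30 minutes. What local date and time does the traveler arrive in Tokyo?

Convert departure to UTC: 11:25 AM + 9:30 = 8:55 PM UTC on Dec 4.
Add 12 hours 20 minutes leg 1 → 9:15 AM UTC (Dec 5).
Add 3 hours and 30 minutes layover in Anchorage → 12:45 PM UTC.
Add 4 hours 45 minutes leg 2 → 5:30 PM UTC.
Add 2 hours 15 minutes layover in Oakridge City → 7:45 PM UTC.
Add 10 hours 30 minutes leg 3 → 6:15 AM UTC (Dec 6).
Tokyo is UTC+9:00, so local arrival = 6:15 AM + 9:00 = 3:15 PM on Dec 6.

3:15 PM on Dec 6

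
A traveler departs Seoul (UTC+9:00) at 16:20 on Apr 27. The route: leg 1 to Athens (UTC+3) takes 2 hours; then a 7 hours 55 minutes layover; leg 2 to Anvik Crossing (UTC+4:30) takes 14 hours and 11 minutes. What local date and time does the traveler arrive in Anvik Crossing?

11:56 on April 28

Convert departure to UTC: 16:20 − 9:00 = 07:20 UTC on Apr 27.
Add 2 hours leg 1 → 09:20 UTC.
Add 7 hours and 55 minutes layover in Athens → 17:15 UTC.
Add 14 hours 11 minutes leg 2 → 07:26 UTC (Apr 28).
Anvik Crossing is UTC+4:30, so local arrival = 07:26 + 4:30 = 11:56 on Apr 28.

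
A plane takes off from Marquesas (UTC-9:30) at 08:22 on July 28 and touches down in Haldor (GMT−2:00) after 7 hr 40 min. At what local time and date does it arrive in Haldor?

Convert departure to UTC: 08:22 + 9:30 = 17:52 UTC on Jul 28.
Add 7 hours and 40 minutes travel time → 01:32 UTC (Jul 29).
Haldor is UTC−2:00, so local arrival = 01:32 − 2:00 = 23:32 on Jul 28.

23:32 on July 28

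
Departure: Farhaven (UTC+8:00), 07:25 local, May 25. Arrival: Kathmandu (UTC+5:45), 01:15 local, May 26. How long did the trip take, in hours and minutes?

20 hours 5 minutes

Departure in UTC: 07:25 − 8:00 = 23:25 on May 24.
Arrival in UTC: 01:15 − 5:45 = 19:30 on May 25.
Elapsed = 19:30 − 23:25 (+1 day) = 20 hours 5 minutes.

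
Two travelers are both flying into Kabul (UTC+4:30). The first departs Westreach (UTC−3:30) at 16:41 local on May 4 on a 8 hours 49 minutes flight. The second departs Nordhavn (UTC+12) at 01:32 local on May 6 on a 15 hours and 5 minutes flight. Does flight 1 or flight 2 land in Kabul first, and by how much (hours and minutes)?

Flight 1 in UTC: 16:41 + 3:30 = 20:11 on May 4.
+8 hours 49 minutes → arrive 05:00 UTC on May 5.
Flight 2 in UTC: 01:32 − 12:00 = 13:32 on May 5.
+15 hours 5 minutes → arrive 04:37 UTC on May 6.
Flight 1 lands earlier by 23 hours 37 minutes.

the first, by 23 hours 37 minutes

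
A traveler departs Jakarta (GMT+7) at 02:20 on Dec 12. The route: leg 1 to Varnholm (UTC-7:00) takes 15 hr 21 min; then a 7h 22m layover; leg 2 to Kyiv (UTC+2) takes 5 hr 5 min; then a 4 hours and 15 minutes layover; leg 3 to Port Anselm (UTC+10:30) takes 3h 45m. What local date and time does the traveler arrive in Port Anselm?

Convert departure to UTC: 02:20 − 7:00 = 19:20 UTC on Dec 11.
Add 15 hours and 21 minutes leg 1 → 10:41 UTC (Dec 12).
Add 7 hours and 22 minutes layover in Varnholm → 18:03 UTC.
Add 5 hours and 5 minutes leg 2 → 23:08 UTC.
Add 4 hours and 15 minutes layover in Kyiv → 03:23 UTC (Dec 13).
Add 3 hours and 45 minutes leg 3 → 07:08 UTC.
Port Anselm is UTC+10:30, so local arrival = 07:08 + 10:30 = 17:38 on Dec 13.

17:38 on December 13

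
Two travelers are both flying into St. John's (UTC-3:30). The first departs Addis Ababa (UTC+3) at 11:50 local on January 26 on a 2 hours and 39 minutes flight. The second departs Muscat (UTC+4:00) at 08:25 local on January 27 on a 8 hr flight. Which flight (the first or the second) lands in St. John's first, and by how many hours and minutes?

the first, by 24 hours 56 minutes

Flight 1 in UTC: 11:50 − 3:00 = 08:50 on Jan 26.
+2 hours and 39 minutes → arrive 11:29 UTC on Jan 26.
Flight 2 in UTC: 08:25 − 4:00 = 04:25 on Jan 27.
+8 hours → arrive 12:25 UTC on Jan 27.
Flight 1 lands earlier by 24 hours 56 minutes.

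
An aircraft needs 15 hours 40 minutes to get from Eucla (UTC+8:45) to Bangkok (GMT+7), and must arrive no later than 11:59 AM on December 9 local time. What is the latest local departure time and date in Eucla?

10:04 PM on Dec 8

Target arrival in UTC: 11:59 AM − 7:00 = 4:59 AM on Dec 9.
Subtract 15 hours and 40 minutes → departure 1:19 PM UTC on Dec 8.
Eucla is UTC+8:45: 1:19 PM + 8:45 = 10:04 PM on Dec 8.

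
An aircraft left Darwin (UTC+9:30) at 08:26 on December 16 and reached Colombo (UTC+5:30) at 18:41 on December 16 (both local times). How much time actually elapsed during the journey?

14 hours 15 minutes

Departure in UTC: 08:26 − 9:30 = 22:56 on Dec 15.
Arrival in UTC: 18:41 − 5:30 = 13:11 on Dec 16.
Elapsed = 13:11 − 22:56 (+1 day) = 14 hours 15 minutes.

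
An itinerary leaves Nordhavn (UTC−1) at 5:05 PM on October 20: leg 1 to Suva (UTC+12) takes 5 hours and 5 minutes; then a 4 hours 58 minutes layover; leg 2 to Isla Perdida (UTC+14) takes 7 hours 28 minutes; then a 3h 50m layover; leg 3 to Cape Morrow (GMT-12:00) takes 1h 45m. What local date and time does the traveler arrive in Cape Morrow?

Convert departure to UTC: 5:05 PM + 1:00 = 6:05 PM UTC on Oct 20.
Add 5 hours 5 minutes leg 1 → 11:10 PM UTC.
Add 4 hours and 58 minutes layover in Suva → 4:08 AM UTC (Oct 21).
Add 7 hours and 28 minutes leg 2 → 11:36 AM UTC.
Add 3 hours 50 minutes layover in Isla Perdida → 3:26 PM UTC.
Add 1 hour and 45 minutes leg 3 → 5:11 PM UTC.
Cape Morrow is UTC−12:00, so local arrival = 5:11 PM − 12:00 = 5:11 AM on Oct 21.

5:11 AM on October 21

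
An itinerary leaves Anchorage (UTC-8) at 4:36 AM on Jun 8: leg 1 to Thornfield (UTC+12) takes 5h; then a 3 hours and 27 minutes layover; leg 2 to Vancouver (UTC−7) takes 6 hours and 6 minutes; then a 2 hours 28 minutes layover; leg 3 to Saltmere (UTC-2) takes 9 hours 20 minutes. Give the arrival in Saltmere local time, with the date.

Convert departure to UTC: 4:36 AM + 8:00 = 12:36 PM UTC on Jun 8.
Add 5 hours leg 1 → 5:36 PM UTC.
Add 3 hours 27 minutes layover in Thornfield → 9:03 PM UTC.
Add 6 hours and 6 minutes leg 2 → 3:09 AM UTC (Jun 9).
Add 2 hours 28 minutes layover in Vancouver → 5:37 AM UTC.
Add 9 hours and 20 minutes leg 3 → 2:57 PM UTC.
Saltmere is UTC−2:00, so local arrival = 2:57 PM − 2:00 = 12:57 PM on Jun 9.

12:57 PM on June 9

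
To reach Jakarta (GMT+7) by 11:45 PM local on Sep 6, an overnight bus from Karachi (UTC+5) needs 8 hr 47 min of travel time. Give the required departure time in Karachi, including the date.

12:58 PM on September 6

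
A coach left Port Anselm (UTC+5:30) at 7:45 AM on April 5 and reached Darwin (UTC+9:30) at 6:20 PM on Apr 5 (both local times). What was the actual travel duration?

Departure in UTC: 7:45 AM − 5:30 = 2:15 AM on Apr 5.
Arrival in UTC: 6:20 PM − 9:30 = 8:50 AM on Apr 5.
Elapsed = 8:50 AM − 2:15 AM = 6 hours 35 minutes.

6 hours 35 minutes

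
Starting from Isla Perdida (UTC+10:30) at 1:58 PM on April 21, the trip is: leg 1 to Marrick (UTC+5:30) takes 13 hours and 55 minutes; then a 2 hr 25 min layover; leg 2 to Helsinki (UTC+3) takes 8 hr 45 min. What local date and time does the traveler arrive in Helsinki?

7:33 AM on Apr 22

Convert departure to UTC: 1:58 PM − 10:30 = 3:28 AM UTC on Apr 21.
Add 13 hours 55 minutes leg 1 → 5:23 PM UTC.
Add 2 hours 25 minutes layover in Marrick → 7:48 PM UTC.
Add 8 hours and 45 minutes leg 2 → 4:33 AM UTC (Apr 22).
Helsinki is UTC+3:00, so local arrival = 4:33 AM + 3:00 = 7:33 AM on Apr 22.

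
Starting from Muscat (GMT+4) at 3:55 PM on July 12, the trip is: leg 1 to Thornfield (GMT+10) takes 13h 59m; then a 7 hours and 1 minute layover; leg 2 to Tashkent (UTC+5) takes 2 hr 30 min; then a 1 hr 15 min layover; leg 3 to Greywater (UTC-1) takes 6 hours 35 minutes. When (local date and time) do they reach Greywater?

Convert departure to UTC: 3:55 PM − 4:00 = 11:55 AM UTC on Jul 12.
Add 13 hours and 59 minutes leg 1 → 1:54 AM UTC (Jul 13).
Add 7 hours and 1 minute layover in Thornfield → 8:55 AM UTC.
Add 2 hours 30 minutes leg 2 → 11:25 AM UTC.
Add 1 hour and 15 minutes layover in Tashkent → 12:40 PM UTC.
Add 6 hours 35 minutes leg 3 → 7:15 PM UTC.
Greywater is UTC−1:00, so local arrival = 7:15 PM − 1:00 = 6:15 PM on Jul 13.

6:15 PM on July 13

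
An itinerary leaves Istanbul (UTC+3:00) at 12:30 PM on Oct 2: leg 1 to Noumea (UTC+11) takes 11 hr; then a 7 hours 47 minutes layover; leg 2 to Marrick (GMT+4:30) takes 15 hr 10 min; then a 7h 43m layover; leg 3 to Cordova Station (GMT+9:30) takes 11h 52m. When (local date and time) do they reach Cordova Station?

Convert departure to UTC: 12:30 PM − 3:00 = 9:30 AM UTC on Oct 2.
Add 11 hours leg 1 → 8:30 PM UTC.
Add 7 hours 47 minutes layover in Noumea → 4:17 AM UTC (Oct 3).
Add 15 hours and 10 minutes leg 2 → 7:27 PM UTC.
Add 7 hours 43 minutes layover in Marrick → 3:10 AM UTC (Oct 4).
Add 11 hours 52 minutes leg 3 → 3:02 PM UTC.
Cordova Station is UTC+9:30, so local arrival = 3:02 PM + 9:30 = 12:32 AM on Oct 5.

12:32 AM on October 5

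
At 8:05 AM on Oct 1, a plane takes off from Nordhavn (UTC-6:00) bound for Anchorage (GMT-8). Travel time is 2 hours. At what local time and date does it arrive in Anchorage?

8:05 AM on Oct 1

Anchorage is 2:00 behind Nordhavn.
After 2 hours it is 10:05 AM in Nordhavn.
Shift by the zone difference: 10:05 AM − 2:00 = 8:05 AM on Oct 1 in Anchorage.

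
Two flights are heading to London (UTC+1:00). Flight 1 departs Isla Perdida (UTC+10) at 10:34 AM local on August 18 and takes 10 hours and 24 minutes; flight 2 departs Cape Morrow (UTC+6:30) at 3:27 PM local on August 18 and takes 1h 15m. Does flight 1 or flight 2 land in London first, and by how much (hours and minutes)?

the second, by 46 minutes

Flight 1 in UTC: 10:34 AM − 10:00 = 12:34 AM on Aug 18.
+10 hours and 24 minutes → arrive 10:58 AM UTC on Aug 18.
Flight 2 in UTC: 3:27 PM − 6:30 = 8:57 AM on Aug 18.
+1 hour 15 minutes → arrive 10:12 AM UTC on Aug 18.
Flight 2 lands earlier by 46 minutes.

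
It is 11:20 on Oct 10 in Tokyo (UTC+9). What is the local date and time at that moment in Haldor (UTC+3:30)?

Haldor is 5:30 behind Tokyo.
Shift by the zone difference: 11:20 − 5:30 = 05:50 on Oct 10 in Haldor.

05:50 on October 10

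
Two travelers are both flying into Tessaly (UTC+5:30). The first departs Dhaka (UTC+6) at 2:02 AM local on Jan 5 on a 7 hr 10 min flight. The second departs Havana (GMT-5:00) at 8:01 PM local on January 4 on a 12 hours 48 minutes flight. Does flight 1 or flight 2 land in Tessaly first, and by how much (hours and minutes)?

Flight 1 in UTC: 2:02 AM − 6:00 = 8:02 PM on Jan 4.
+7 hours 10 minutes → arrive 3:12 AM UTC on Jan 5.
Flight 2 in UTC: 8:01 PM + 5:00 = 1:01 AM on Jan 5.
+12 hours and 48 minutes → arrive 1:49 PM UTC on Jan 5.
Flight 1 lands earlier by 10 hours 37 minutes.

the first, by 10 hours 37 minutes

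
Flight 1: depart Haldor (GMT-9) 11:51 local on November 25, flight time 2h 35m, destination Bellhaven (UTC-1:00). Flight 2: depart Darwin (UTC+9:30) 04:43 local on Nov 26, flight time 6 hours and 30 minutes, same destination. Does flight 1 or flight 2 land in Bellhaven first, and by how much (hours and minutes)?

the first, by 2 hours 17 minutes

Flight 1 in UTC: 11:51 + 9:00 = 20:51 on Nov 25.
+2 hours and 35 minutes → arrive 23:26 UTC on Nov 25.
Flight 2 in UTC: 04:43 − 9:30 = 19:13 on Nov 25.
+6 hours and 30 minutes → arrive 01:43 UTC on Nov 26.
Flight 1 lands earlier by 2 hours 17 minutes.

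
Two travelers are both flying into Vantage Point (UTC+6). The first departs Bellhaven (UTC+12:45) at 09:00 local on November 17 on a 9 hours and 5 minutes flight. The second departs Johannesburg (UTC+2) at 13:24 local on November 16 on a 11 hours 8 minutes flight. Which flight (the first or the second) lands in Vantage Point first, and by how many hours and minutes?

Flight 1 in UTC: 09:00 − 12:45 = 20:15 on Nov 16.
+9 hours and 5 minutes → arrive 05:20 UTC on Nov 17.
Flight 2 in UTC: 13:24 − 2:00 = 11:24 on Nov 16.
+11 hours and 8 minutes → arrive 22:32 UTC on Nov 16.
Flight 2 lands earlier by 6 hours 48 minutes.

the second, by 6 hours 48 minutes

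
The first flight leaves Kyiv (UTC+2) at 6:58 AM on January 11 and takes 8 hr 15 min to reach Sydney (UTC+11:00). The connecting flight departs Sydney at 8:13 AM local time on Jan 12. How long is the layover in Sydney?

Convert departure to UTC: 6:58 AM − 2:00 = 4:58 AM UTC on Jan 11.
Add 8 hours and 15 minutes flight time → 1:13 PM UTC.
Sydney is UTC+11:00, so local arrival = 1:13 PM + 11:00 = 12:13 AM on Jan 12.
Layover = 8:13 AM − 12:13 AM = 8 hours.

8 hours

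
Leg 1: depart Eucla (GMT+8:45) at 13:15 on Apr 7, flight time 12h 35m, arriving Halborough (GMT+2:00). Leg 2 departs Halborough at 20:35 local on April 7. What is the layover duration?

1 hour 30 minutes

Convert departure to UTC: 13:15 − 8:45 = 04:30 UTC on Apr 7.
Add 12 hours and 35 minutes flight time → 17:05 UTC.
Halborough is UTC+2:00, so local arrival = 17:05 + 2:00 = 19:05 on Apr 7.
Layover = 20:35 − 19:05 = 1 hour 30 minutes.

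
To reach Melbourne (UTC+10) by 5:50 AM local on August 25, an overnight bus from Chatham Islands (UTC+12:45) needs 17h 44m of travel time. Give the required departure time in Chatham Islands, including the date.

Target arrival in UTC: 5:50 AM − 10:00 = 7:50 PM on Aug 24.
Subtract 17 hours 44 minutes → departure 2:06 AM UTC on Aug 24.
Chatham Islands is UTC+12:45: 2:06 AM + 12:45 = 2:51 PM on Aug 24.

2:51 PM on August 24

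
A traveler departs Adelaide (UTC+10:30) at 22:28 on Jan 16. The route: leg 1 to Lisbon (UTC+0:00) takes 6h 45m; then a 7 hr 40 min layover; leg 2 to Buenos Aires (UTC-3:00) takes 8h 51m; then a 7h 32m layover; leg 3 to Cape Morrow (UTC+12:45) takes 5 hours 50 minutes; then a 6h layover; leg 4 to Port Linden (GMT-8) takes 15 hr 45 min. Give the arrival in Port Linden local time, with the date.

14:21 on January 18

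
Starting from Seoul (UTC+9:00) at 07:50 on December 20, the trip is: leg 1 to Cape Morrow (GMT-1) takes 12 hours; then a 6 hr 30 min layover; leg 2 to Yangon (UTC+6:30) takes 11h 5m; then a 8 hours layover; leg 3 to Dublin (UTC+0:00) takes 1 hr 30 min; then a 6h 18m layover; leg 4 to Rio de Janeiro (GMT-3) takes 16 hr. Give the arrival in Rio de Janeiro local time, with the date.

Convert departure to UTC: 07:50 − 9:00 = 22:50 UTC on Dec 19.
Add 12 hours leg 1 → 10:50 UTC (Dec 20).
Add 6 hours and 30 minutes layover in Cape Morrow → 17:20 UTC.
Add 11 hours 5 minutes leg 2 → 04:25 UTC (Dec 21).
Add 8 hours layover in Yangon → 12:25 UTC.
Add 1 hour and 30 minutes leg 3 → 13:55 UTC.
Add 6 hours 18 minutes layover in Dublin → 20:13 UTC.
Add 16 hours leg 4 → 12:13 UTC (Dec 22).
Rio de Janeiro is UTC−3:00, so local arrival = 12:13 − 3:00 = 09:13 on Dec 22.

09:13 on December 22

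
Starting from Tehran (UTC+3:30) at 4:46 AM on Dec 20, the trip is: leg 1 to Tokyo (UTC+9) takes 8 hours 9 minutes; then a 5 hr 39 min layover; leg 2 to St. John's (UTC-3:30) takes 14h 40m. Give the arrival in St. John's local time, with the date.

2:14 AM on December 21

Convert departure to UTC: 4:46 AM − 3:30 = 1:16 AM UTC on Dec 20.
Add 8 hours 9 minutes leg 1 → 9:25 AM UTC.
Add 5 hours 39 minutes layover in Tokyo → 3:04 PM UTC.
Add 14 hours 40 minutes leg 2 → 5:44 AM UTC (Dec 21).
St. John's is UTC−3:30, so local arrival = 5:44 AM − 3:30 = 2:14 AM on Dec 21.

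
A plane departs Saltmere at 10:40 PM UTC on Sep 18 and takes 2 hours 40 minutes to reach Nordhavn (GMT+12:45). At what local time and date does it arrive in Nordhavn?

2:05 PM on September 19

Departure is given in UTC: 10:40 PM on Sep 18.
Add 2 hours 40 minutes → 1:20 AM UTC (Sep 19).
Nordhavn is UTC+12:45: 1:20 AM + 12:45 = 2:05 PM on Sep 19.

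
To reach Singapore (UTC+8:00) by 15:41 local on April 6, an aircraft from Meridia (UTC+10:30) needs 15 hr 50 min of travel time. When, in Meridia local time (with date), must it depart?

Target arrival in UTC: 15:41 − 8:00 = 07:41 on Apr 6.
Subtract 15 hours 50 minutes → departure 15:51 UTC on Apr 5.
Meridia is UTC+10:30: 15:51 + 10:30 = 02:21 on Apr 6.

02:21 on April 6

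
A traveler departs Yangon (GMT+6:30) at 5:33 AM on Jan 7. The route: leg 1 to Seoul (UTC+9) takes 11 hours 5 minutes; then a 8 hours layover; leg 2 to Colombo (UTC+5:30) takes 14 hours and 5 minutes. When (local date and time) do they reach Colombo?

Convert departure to UTC: 5:33 AM − 6:30 = 11:03 PM UTC on Jan 6.
Add 11 hours 5 minutes leg 1 → 10:08 AM UTC (Jan 7).
Add 8 hours layover in Seoul → 6:08 PM UTC.
Add 14 hours 5 minutes leg 2 → 8:13 AM UTC (Jan 8).
Colombo is UTC+5:30, so local arrival = 8:13 AM + 5:30 = 1:43 PM on Jan 8.

1:43 PM on January 8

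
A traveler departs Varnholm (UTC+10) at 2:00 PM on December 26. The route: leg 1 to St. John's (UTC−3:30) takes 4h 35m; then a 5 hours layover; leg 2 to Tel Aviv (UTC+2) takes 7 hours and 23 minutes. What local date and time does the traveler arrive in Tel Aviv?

Convert departure to UTC: 2:00 PM − 10:00 = 4:00 AM UTC on Dec 26.
Add 4 hours 35 minutes leg 1 → 8:35 AM UTC.
Add 5 hours layover in St. John's → 1:35 PM UTC.
Add 7 hours and 23 minutes leg 2 → 8:58 PM UTC.
Tel Aviv is UTC+2:00, so local arrival = 8:58 PM + 2:00 = 10:58 PM on Dec 26.

10:58 PM on December 26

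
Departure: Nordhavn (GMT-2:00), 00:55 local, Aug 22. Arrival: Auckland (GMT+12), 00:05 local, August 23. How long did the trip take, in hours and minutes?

9 hours 10 minutes

Departure in UTC: 00:55 + 2:00 = 02:55 on Aug 22.
Arrival in UTC: 00:05 − 12:00 = 12:05 on Aug 22.
Elapsed = 12:05 − 02:55 = 9 hours 10 minutes.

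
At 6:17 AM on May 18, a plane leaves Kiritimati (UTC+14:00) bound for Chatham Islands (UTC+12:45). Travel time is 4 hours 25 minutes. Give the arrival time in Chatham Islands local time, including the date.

9:27 AM on May 18

Convert departure to UTC: 6:17 AM − 14:00 = 4:17 PM UTC on May 17.
Add 4 hours 25 minutes travel time → 8:42 PM UTC.
Chatham Islands is UTC+12:45, so local arrival = 8:42 PM + 12:45 = 9:27 AM on May 18.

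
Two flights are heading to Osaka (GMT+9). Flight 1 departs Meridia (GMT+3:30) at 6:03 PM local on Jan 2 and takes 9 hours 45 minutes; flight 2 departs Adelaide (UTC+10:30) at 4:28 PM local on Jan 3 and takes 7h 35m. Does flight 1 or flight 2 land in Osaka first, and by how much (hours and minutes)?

Flight 1 in UTC: 6:03 PM − 3:30 = 2:33 PM on Jan 2.
+9 hours and 45 minutes → arrive 12:18 AM UTC on Jan 3.
Flight 2 in UTC: 4:28 PM − 10:30 = 5:58 AM on Jan 3.
+7 hours 35 minutes → arrive 1:33 PM UTC on Jan 3.
Flight 1 lands earlier by 13 hours 15 minutes.

the first, by 13 hours 15 minutes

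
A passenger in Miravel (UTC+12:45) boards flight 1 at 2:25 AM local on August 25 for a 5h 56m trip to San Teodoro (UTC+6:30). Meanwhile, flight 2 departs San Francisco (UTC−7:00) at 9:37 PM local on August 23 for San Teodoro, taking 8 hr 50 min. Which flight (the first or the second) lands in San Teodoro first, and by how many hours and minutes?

the second, by 6 hours 9 minutes

Flight 1 in UTC: 2:25 AM − 12:45 = 1:40 PM on Aug 24.
+5 hours 56 minutes → arrive 7:36 PM UTC on Aug 24.
Flight 2 in UTC: 9:37 PM + 7:00 = 4:37 AM on Aug 24.
+8 hours and 50 minutes → arrive 1:27 PM UTC on Aug 24.
Flight 2 lands earlier by 6 hours 9 minutes.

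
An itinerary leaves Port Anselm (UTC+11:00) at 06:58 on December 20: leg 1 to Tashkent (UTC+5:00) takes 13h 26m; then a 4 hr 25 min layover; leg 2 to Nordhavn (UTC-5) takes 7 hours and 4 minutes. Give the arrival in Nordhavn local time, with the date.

Convert departure to UTC: 06:58 − 11:00 = 19:58 UTC on Dec 19.
Add 13 hours 26 minutes leg 1 → 09:24 UTC (Dec 20).
Add 4 hours 25 minutes layover in Tashkent → 13:49 UTC.
Add 7 hours and 4 minutes leg 2 → 20:53 UTC.
Nordhavn is UTC−5:00, so local arrival = 20:53 − 5:00 = 15:53 on Dec 20.

15:53 on December 20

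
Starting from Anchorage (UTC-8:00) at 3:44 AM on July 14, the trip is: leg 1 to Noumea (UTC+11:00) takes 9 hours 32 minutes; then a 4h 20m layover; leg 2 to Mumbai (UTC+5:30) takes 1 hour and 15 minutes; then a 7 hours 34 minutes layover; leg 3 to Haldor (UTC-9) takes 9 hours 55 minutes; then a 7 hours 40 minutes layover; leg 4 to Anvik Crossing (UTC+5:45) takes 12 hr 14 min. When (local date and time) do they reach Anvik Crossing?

9:59 PM on July 16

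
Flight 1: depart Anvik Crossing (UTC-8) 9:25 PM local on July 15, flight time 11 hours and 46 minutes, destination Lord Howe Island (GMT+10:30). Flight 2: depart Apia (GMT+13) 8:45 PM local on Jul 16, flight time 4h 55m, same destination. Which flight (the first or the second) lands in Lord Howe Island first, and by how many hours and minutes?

Flight 1 in UTC: 9:25 PM + 8:00 = 5:25 AM on Jul 16.
+11 hours and 46 minutes → arrive 5:11 PM UTC on Jul 16.
Flight 2 in UTC: 8:45 PM − 13:00 = 7:45 AM on Jul 16.
+4 hours and 55 minutes → arrive 12:40 PM UTC on Jul 16.
Flight 2 lands earlier by 4 hours 31 minutes.

the second, by 4 hours 31 minutes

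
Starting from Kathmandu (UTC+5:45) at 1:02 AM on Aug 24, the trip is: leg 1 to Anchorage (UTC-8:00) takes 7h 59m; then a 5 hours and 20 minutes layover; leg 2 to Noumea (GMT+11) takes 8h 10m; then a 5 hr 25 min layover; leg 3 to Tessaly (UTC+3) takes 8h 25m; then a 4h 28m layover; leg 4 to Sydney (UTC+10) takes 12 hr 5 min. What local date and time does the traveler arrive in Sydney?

Convert departure to UTC: 1:02 AM − 5:45 = 7:17 PM UTC on Aug 23.
Add 7 hours and 59 minutes leg 1 → 3:16 AM UTC (Aug 24).
Add 5 hours 20 minutes layover in Anchorage → 8:36 AM UTC.
Add 8 hours and 10 minutes leg 2 → 4:46 PM UTC.
Add 5 hours 25 minutes layover in Noumea → 10:11 PM UTC.
Add 8 hours 25 minutes leg 3 → 6:36 AM UTC (Aug 25).
Add 4 hours 28 minutes layover in Tessaly → 11:04 AM UTC.
Add 12 hours and 5 minutes leg 4 → 11:09 PM UTC.
Sydney is UTC+10:00, so local arrival = 11:09 PM + 10:00 = 9:09 AM on Aug 26.

9:09 AM on August 26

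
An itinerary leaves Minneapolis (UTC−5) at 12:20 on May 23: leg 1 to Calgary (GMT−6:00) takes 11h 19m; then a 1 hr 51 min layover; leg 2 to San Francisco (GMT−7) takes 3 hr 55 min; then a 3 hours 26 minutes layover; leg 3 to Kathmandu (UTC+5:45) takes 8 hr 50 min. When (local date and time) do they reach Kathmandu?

04:26 on May 25

Convert departure to UTC: 12:20 + 5:00 = 17:20 UTC on May 23.
Add 11 hours 19 minutes leg 1 → 04:39 UTC (May 24).
Add 1 hour and 51 minutes layover in Calgary → 06:30 UTC.
Add 3 hours 55 minutes leg 2 → 10:25 UTC.
Add 3 hours 26 minutes layover in San Francisco → 13:51 UTC.
Add 8 hours and 50 minutes leg 3 → 22:41 UTC.
Kathmandu is UTC+5:45, so local arrival = 22:41 + 5:45 = 04:26 on May 25.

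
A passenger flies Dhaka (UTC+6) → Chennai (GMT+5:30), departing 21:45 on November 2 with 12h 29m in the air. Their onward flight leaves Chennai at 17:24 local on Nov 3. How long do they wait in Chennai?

7 hours 40 minutes

Convert departure to UTC: 21:45 − 6:00 = 15:45 UTC on Nov 2.
Add 12 hours and 29 minutes flight time → 04:14 UTC (Nov 3).
Chennai is UTC+5:30, so local arrival = 04:14 + 5:30 = 09:44 on Nov 3.
Layover = 17:24 − 09:44 = 7 hours 40 minutes.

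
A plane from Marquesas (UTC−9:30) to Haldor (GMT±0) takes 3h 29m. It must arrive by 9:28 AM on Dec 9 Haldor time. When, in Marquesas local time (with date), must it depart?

Target arrival is already UTC: 9:28 AM on Dec 9.
Subtract 3 hours 29 minutes → departure 5:59 AM UTC on Dec 9.
Marquesas is UTC−9:30: 5:59 AM − 9:30 = 8:29 PM on Dec 8.

8:29 PM on December 8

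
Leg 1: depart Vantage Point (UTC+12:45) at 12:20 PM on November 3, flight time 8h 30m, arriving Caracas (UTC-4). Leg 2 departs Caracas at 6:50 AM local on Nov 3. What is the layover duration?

2 hours 45 minutes

Convert departure to UTC: 12:20 PM − 12:45 = 11:35 PM UTC on Nov 2.
Add 8 hours 30 minutes flight time → 8:05 AM UTC (Nov 3).
Caracas is UTC−4:00, so local arrival = 8:05 AM − 4:00 = 4:05 AM on Nov 3.
Layover = 6:50 AM − 4:05 AM = 2 hours 45 minutes.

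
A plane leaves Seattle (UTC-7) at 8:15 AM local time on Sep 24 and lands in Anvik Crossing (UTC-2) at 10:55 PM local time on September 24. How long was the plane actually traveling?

9 hours 40 minutes

Anvik Crossing is 5:00 ahead of Seattle.
Clock-face elapsed time (ignoring zones) is 14 hours 40 minutes.
Actual elapsed = 14 hours 40 minutes − 5:00 = 9 hours 40 minutes.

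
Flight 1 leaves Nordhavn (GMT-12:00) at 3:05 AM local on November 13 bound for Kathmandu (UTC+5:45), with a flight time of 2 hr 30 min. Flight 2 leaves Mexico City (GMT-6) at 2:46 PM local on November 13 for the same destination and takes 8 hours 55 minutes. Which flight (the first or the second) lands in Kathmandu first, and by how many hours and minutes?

the first, by 12 hours 6 minutes

Flight 1 in UTC: 3:05 AM + 12:00 = 3:05 PM on Nov 13.
+2 hours 30 minutes → arrive 5:35 PM UTC on Nov 13.
Flight 2 in UTC: 2:46 PM + 6:00 = 8:46 PM on Nov 13.
+8 hours and 55 minutes → arrive 5:41 AM UTC on Nov 14.
Flight 1 lands earlier by 12 hours 6 minutes.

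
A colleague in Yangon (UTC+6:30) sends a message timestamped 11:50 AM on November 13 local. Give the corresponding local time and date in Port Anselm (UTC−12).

Port Anselm is 18:30 behind Yangon.
Shift by the zone difference: 11:50 AM − 18:30 = 5:20 PM on Nov 12 in Port Anselm.

5:20 PM on November 12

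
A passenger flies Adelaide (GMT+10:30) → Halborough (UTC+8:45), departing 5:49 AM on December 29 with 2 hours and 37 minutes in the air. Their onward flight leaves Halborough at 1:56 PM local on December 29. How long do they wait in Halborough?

7 hours 15 minutes

Convert departure to UTC: 5:49 AM − 10:30 = 7:19 PM UTC on Dec 28.
Add 2 hours and 37 minutes flight time → 9:56 PM UTC.
Halborough is UTC+8:45, so local arrival = 9:56 PM + 8:45 = 6:41 AM on Dec 29.
Layover = 1:56 PM − 6:41 AM = 7 hours 15 minutes.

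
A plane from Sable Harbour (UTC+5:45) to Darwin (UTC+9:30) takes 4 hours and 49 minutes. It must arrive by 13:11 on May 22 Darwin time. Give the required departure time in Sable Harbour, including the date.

Target arrival in UTC: 13:11 − 9:30 = 03:41 on May 22.
Subtract 4 hours and 49 minutes → departure 22:52 UTC on May 21.
Sable Harbour is UTC+5:45: 22:52 + 5:45 = 04:37 on May 22.

04:37 on May 22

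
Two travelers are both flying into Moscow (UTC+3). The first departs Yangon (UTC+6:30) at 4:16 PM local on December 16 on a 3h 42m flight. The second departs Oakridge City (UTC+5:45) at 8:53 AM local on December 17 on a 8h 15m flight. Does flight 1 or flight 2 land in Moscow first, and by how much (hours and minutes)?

Flight 1 in UTC: 4:16 PM − 6:30 = 9:46 AM on Dec 16.
+3 hours and 42 minutes → arrive 1:28 PM UTC on Dec 16.
Flight 2 in UTC: 8:53 AM − 5:45 = 3:08 AM on Dec 17.
+8 hours and 15 minutes → arrive 11:23 AM UTC on Dec 17.
Flight 1 lands earlier by 21 hours 55 minutes.

the first, by 21 hours 55 minutes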